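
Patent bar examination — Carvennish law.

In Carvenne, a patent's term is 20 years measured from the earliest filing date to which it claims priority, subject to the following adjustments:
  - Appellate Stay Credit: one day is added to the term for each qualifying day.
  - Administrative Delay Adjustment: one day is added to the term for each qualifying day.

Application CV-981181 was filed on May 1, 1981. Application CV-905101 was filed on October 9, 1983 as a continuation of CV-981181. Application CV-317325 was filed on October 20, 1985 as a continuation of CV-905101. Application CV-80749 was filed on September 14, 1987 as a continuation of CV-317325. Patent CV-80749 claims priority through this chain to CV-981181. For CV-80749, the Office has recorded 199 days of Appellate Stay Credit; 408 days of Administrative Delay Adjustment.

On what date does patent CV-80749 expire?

Earliest priority filing: 1 May 1981.
Base term: 1 May 1981 + 20 years → 1 May 2001.
Appellate Stay Credit: +199 days → 16 November 2001.
Administrative Delay Adjustment: +408 days → 29 December 2002.

December 29, 2002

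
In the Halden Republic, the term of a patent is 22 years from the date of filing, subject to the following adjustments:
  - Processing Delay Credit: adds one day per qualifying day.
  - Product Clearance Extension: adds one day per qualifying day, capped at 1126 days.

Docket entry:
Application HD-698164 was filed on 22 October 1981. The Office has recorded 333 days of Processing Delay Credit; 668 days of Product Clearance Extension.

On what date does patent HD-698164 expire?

2006-07-19

Base term: filing date + 22 years → 22 October 2003.
Processing Delay Credit: +333 days → 19 September 2004.
Product Clearance Extension: 668 days (within the 1126-day cap) → +668 days → 19 July 2006.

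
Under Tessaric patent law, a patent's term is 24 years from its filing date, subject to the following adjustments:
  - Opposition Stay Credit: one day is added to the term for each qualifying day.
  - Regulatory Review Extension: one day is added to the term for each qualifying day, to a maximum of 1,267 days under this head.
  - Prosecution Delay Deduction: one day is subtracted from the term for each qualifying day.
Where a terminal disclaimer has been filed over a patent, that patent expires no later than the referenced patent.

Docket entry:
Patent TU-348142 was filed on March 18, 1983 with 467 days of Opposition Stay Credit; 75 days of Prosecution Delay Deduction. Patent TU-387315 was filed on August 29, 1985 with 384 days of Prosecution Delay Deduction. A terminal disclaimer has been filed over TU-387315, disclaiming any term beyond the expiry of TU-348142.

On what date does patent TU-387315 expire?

Natural term of TU-387315:
  Base: filing + 24 years → 29 August 2009.
  Prosecution Delay Deduction: −384 days → 10 August 2008.
Expiry of referenced patent TU-348142:
  Base: filing + 24 years → 18 March 2007.
  Opposition Stay Credit: +467 days → 27 June 2008.
  Prosecution Delay Deduction: −75 days → 13 April 2008.
Terminal disclaimer: TU-387315 expires on the earlier of 10 August 2008 and 13 April 2008.

April 13, 2008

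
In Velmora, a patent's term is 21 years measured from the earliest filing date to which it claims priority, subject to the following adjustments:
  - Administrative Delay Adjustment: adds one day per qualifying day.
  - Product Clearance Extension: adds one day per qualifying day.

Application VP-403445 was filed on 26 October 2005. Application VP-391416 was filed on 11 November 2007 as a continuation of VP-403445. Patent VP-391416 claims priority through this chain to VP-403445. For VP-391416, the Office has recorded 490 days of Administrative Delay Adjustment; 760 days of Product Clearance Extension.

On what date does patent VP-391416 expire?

2030-03-29

Earliest priority filing: 26 October 2005.
Base term: 26 October 2005 + 21 years → 26 October 2026.
Administrative Delay Adjustment: +490 days → 28 February 2028.
Product Clearance Extension: +760 days → 29 March 2030.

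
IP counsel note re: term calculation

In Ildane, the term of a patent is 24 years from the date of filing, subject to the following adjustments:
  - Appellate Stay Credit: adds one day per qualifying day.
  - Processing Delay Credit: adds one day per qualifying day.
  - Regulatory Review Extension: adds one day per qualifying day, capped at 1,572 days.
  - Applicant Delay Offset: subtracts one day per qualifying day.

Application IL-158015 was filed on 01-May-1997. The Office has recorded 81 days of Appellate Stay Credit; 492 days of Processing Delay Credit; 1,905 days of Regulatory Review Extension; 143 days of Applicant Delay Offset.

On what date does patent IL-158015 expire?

2026-10-24

Base term: filing date + 24 years → 1 May 2021.
Appellate Stay Credit: +81 days → 21 July 2021.
Processing Delay Credit: +492 days → 25 November 2022.
Regulatory Review Extension: 1905 days claimed exceeds the 1572-day cap, so +1572 days → 16 March 2027.
Applicant Delay Offset: −143 days → 24 October 2026.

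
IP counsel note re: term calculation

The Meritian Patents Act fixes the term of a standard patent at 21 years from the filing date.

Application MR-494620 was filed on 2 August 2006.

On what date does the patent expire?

Filing date + 21 years → 2 August 2027.

2027-08-02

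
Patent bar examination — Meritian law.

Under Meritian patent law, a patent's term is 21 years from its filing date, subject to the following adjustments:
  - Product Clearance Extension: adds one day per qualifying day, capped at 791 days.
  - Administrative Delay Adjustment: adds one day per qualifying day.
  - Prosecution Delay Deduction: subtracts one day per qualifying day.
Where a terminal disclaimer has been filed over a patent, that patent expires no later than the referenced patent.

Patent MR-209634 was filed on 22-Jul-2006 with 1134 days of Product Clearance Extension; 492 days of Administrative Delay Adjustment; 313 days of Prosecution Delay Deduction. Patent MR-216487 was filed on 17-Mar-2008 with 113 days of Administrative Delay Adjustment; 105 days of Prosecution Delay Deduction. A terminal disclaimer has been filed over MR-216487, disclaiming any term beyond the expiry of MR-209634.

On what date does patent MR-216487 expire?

Natural term of MR-216487:
  Base: filing + 21 years → 17 March 2029.
  Administrative Delay Adjustment: +113 days → 8 July 2029.
  Prosecution Delay Deduction: −105 days → 25 March 2029.
Expiry of referenced patent MR-209634:
  Base: filing + 21 years → 22 July 2027.
  Product Clearance Extension: 1134 days claimed exceeds the 791-day cap, so +791 days → 20 September 2029.
  Administrative Delay Adjustment: +492 days → 25 January 2031.
  Prosecution Delay Deduction: −313 days → 18 March 2030.
Terminal disclaimer: MR-216487 expires on the earlier of 25 March 2029 and 18 March 2030.

March 25, 2029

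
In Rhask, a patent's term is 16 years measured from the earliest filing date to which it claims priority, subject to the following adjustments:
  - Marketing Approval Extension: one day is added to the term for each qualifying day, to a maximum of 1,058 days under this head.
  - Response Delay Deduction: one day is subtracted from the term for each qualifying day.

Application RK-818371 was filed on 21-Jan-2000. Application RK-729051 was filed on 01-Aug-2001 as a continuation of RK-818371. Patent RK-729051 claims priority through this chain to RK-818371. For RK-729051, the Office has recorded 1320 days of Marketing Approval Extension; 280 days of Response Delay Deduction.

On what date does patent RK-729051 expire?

2018-03-09

Earliest priority filing: 21 January 2000.
Base term: 21 January 2000 + 16 years → 21 January 2016.
Marketing Approval Extension: 1320 days claimed exceeds the 1058-day cap, so +1058 days → 14 December 2018.
Response Delay Deduction: −280 days → 9 March 2018.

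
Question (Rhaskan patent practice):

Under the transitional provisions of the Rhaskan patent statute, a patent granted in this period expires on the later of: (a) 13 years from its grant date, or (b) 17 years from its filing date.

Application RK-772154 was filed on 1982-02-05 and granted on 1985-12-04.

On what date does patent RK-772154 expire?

(a) grant + 13 years → 4 December 1998.
(b) filing + 17 years → 5 February 1999.
Later of the two: 5 February 1999.

1999-02-05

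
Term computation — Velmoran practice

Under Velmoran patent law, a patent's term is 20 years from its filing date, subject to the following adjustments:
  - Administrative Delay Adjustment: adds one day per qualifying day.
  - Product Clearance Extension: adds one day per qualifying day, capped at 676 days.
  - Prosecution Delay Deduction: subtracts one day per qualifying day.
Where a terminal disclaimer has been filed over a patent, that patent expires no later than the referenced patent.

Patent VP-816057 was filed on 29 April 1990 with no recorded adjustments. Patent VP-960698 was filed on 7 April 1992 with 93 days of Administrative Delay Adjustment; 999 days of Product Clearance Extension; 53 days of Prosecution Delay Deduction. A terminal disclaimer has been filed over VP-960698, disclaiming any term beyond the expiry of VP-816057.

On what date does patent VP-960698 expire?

2010-04-29

Natural term of VP-960698:
  Base: filing + 20 years → 7 April 2012.
  Administrative Delay Adjustment: +93 days → 9 July 2012.
  Product Clearance Extension: 999 days claimed exceeds the 676-day cap, so +676 days → 16 May 2014.
  Prosecution Delay Deduction: −53 days → 24 March 2014.
Expiry of referenced patent VP-816057:
  Base: filing + 20 years → 29 April 2010.
Terminal disclaimer: VP-960698 expires on the earlier of 24 March 2014 and 29 April 2010.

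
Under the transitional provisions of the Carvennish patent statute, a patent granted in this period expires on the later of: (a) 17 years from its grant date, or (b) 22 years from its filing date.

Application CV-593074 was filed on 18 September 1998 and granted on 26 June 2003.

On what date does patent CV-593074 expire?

(a) grant + 17 years → 26 June 2020.
(b) filing + 22 years → 18 September 2020.
Later of the two: 18 September 2020.

2020-09-18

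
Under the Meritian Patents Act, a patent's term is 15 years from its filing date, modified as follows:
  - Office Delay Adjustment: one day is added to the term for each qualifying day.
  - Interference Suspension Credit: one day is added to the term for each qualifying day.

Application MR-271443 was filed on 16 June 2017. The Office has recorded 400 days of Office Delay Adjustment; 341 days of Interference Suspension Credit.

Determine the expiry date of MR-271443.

Base term: filing date + 15 years → 16 June 2032.
Office Delay Adjustment: +400 days → 21 July 2033.
Interference Suspension Credit: +341 days → 27 June 2034.

2034-06-27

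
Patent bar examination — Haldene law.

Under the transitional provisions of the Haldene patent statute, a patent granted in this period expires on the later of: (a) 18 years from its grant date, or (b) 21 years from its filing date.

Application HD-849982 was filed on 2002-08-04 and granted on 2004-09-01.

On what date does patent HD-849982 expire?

(a) grant + 18 years → 1 September 2022.
(b) filing + 21 years → 4 August 2023.
Later of the two: 4 August 2023.

August 4, 2023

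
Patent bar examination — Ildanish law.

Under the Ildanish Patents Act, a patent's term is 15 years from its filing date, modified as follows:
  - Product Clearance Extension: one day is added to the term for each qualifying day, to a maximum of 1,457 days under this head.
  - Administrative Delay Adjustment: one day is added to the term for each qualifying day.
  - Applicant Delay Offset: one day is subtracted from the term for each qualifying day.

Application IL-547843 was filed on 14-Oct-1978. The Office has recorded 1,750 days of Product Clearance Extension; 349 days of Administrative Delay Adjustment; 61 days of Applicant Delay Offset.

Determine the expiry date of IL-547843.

1998-07-25

Base term: filing date + 15 years → 14 October 1993.
Product Clearance Extension: 1750 days claimed exceeds the 1457-day cap, so +1457 days → 10 October 1997.
Administrative Delay Adjustment: +349 days → 24 September 1998.
Applicant Delay Offset: −61 days → 25 July 1998.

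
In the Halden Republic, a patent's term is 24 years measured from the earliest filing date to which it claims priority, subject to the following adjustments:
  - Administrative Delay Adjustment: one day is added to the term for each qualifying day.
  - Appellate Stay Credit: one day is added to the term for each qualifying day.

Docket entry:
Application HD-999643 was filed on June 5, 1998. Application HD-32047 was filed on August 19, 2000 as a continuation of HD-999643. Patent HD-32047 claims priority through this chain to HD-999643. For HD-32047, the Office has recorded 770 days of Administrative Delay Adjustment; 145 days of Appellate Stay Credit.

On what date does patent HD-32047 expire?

2024-12-06

Earliest priority filing: 5 June 1998.
Base term: 5 June 1998 + 24 years → 5 June 2022.
Administrative Delay Adjustment: +770 days → 14 July 2024.
Appellate Stay Credit: +145 days → 6 December 2024.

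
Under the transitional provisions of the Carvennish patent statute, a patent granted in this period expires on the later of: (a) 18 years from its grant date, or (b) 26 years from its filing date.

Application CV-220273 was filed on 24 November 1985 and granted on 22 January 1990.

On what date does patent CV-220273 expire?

November 24, 2011

(a) grant + 18 years → 22 January 2008.
(b) filing + 26 years → 24 November 2011.
Later of the two: 24 November 2011.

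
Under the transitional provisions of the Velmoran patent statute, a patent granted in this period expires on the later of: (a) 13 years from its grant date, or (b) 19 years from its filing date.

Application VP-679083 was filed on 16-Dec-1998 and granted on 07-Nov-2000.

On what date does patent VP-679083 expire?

2017-12-16

(a) grant + 13 years → 7 November 2013.
(b) filing + 19 years → 16 December 2017.
Later of the two: 16 December 2017.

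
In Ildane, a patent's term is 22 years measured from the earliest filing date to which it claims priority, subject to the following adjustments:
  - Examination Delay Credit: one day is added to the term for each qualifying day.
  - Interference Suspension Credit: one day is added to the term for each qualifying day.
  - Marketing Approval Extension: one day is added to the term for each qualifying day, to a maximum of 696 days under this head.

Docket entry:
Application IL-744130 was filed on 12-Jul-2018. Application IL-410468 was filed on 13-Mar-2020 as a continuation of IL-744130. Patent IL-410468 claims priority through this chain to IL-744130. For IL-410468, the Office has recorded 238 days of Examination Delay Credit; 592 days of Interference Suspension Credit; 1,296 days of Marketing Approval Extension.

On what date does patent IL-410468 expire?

Earliest priority filing: 12 July 2018.
Base term: 12 July 2018 + 22 years → 12 July 2040.
Examination Delay Credit: +238 days → 7 March 2041.
Interference Suspension Credit: +592 days → 20 October 2042.
Marketing Approval Extension: 1296 days claimed exceeds the 696-day cap, so +696 days → 15 September 2044.

2044-09-15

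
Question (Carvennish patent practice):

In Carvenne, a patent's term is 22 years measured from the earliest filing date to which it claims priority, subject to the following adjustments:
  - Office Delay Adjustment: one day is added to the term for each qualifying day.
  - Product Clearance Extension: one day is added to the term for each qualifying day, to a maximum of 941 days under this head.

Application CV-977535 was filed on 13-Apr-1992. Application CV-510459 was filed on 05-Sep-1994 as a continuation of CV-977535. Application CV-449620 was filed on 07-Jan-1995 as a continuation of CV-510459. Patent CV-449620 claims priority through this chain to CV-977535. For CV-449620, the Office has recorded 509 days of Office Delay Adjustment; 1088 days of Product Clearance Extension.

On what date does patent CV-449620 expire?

Earliest priority filing: 13 April 1992.
Base term: 13 April 1992 + 22 years → 13 April 2014.
Office Delay Adjustment: +509 days → 4 September 2015.
Product Clearance Extension: 1088 days claimed exceeds the 941-day cap, so +941 days → 2 April 2018.

April 2, 2018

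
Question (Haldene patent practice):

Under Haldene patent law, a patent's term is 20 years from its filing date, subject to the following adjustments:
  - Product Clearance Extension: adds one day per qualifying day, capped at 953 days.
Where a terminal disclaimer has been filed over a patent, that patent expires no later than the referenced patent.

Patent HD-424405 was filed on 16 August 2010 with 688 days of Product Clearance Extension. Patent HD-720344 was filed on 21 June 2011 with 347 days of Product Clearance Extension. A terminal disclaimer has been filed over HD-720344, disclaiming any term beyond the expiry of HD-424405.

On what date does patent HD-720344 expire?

Natural term of HD-720344:
  Base: filing + 20 years → 21 June 2031.
  Product Clearance Extension: 347 days (within the 953-day cap) → +347 days → 2 June 2032.
Expiry of referenced patent HD-424405:
  Base: filing + 20 years → 16 August 2030.
  Product Clearance Extension: 688 days (within the 953-day cap) → +688 days → 4 July 2032.
Terminal disclaimer: HD-720344 expires on the earlier of 2 June 2032 and 4 July 2032.

2032-06-02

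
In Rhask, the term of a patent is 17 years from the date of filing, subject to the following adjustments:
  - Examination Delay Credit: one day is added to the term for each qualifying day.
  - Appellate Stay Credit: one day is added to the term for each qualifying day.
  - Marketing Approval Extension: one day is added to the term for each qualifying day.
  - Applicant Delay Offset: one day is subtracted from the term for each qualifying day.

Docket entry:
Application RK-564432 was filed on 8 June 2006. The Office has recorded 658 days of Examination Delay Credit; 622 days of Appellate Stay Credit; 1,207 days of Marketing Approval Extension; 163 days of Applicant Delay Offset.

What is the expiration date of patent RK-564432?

Base term: filing date + 17 years → 8 June 2023.
Examination Delay Credit: +658 days → 27 March 2025.
Appellate Stay Credit: +622 days → 9 December 2026.
Marketing Approval Extension: +1207 days → 30 March 2030.
Applicant Delay Offset: −163 days → 18 October 2029.

2029-10-18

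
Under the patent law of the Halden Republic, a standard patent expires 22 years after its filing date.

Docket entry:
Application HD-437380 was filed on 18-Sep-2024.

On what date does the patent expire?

Filing date + 22 years → 18 September 2046.

September 18, 2046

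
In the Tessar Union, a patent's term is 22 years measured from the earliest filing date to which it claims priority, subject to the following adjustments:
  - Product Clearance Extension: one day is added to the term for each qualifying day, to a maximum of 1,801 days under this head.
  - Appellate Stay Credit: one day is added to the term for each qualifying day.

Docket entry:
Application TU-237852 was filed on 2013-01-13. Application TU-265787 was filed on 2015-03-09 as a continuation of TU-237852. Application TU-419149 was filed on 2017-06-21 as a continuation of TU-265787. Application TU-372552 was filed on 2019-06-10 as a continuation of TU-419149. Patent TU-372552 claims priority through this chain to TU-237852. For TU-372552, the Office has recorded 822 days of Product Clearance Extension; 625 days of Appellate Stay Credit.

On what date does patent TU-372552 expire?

December 30, 2038

Earliest priority filing: 13 January 2013.
Base term: 13 January 2013 + 22 years → 13 January 2035.
Product Clearance Extension: 822 days (within the 1801-day cap) → +822 days → 14 April 2037.
Appellate Stay Credit: +625 days → 30 December 2038.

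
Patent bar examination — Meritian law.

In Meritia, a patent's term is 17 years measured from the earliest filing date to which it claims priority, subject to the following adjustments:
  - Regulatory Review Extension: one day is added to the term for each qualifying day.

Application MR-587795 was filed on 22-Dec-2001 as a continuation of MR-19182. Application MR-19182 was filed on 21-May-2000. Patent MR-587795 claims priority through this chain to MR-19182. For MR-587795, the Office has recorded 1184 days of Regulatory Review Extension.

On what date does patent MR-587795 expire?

August 17, 2020

Earliest priority filing: 21 May 2000.
Base term: 21 May 2000 + 17 years → 21 May 2017.
Regulatory Review Extension: +1184 days → 17 August 2020.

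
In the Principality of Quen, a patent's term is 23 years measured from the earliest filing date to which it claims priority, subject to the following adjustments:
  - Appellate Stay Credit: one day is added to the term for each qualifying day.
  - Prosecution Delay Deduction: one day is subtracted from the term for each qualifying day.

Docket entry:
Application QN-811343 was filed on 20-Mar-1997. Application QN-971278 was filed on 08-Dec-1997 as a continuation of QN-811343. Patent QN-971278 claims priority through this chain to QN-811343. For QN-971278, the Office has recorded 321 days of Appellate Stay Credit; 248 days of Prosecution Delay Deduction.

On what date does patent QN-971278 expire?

2020-06-01

Earliest priority filing: 20 March 1997.
Base term: 20 March 1997 + 23 years → 20 March 2020.
Appellate Stay Credit: +321 days → 4 February 2021.
Prosecution Delay Deduction: −248 days → 1 June 2020.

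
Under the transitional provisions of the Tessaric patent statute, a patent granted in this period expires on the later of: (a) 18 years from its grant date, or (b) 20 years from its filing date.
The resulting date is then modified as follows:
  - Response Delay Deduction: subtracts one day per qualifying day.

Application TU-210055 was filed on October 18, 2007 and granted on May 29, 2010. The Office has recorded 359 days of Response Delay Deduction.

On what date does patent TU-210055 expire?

June 5, 2027

(a) grant + 18 years → 29 May 2028.
(b) filing + 20 years → 18 October 2027.
Later of the two: 29 May 2028.
Response Delay Deduction: −359 days → 5 June 2027.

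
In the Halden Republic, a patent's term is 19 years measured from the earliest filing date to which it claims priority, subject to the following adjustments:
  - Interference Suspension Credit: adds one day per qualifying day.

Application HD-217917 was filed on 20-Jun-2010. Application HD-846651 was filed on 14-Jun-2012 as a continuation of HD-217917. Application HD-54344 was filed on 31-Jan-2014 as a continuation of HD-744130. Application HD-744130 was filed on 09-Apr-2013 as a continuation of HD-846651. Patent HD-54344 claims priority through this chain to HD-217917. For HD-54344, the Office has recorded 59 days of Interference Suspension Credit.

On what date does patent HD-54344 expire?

2029-08-18

Earliest priority filing: 20 June 2010.
Base term: 20 June 2010 + 19 years → 20 June 2029.
Interference Suspension Credit: +59 days → 18 August 2029.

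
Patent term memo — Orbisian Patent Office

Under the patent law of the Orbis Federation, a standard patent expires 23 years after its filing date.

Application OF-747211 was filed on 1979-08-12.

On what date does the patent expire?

Filing date + 23 years → 12 August 2002.

August 12, 2002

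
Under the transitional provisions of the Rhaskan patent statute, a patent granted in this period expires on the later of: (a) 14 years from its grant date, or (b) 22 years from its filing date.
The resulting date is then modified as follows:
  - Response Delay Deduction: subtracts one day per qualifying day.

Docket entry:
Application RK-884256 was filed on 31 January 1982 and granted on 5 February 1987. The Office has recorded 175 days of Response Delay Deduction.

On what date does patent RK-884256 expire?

August 9, 2003

(a) grant + 14 years → 5 February 2001.
(b) filing + 22 years → 31 January 2004.
Later of the two: 31 January 2004.
Response Delay Deduction: −175 days → 9 August 2003.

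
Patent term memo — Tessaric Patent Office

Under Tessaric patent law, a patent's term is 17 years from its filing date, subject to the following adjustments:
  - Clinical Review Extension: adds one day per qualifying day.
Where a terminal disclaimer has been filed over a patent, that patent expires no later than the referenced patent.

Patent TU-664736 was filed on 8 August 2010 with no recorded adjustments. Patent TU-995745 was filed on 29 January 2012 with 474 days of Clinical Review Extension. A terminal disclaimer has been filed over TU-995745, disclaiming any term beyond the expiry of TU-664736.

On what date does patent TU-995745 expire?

2027-08-08

Natural term of TU-995745:
  Base: filing + 17 years → 29 January 2029.
  Clinical Review Extension: +474 days → 18 May 2030.
Expiry of referenced patent TU-664736:
  Base: filing + 17 years → 8 August 2027.
Terminal disclaimer: TU-995745 expires on the earlier of 18 May 2030 and 8 August 2027.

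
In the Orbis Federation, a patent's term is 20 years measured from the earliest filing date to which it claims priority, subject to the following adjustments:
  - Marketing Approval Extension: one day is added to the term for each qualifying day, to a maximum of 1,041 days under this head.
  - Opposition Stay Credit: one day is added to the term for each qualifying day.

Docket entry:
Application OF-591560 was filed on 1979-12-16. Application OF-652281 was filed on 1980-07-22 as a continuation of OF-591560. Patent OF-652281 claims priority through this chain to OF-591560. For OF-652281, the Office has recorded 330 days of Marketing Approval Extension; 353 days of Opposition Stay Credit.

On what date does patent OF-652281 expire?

Earliest priority filing: 16 December 1979.
Base term: 16 December 1979 + 20 years → 16 December 1999.
Marketing Approval Extension: 330 days (within the 1041-day cap) → +330 days → 10 November 2000.
Opposition Stay Credit: +353 days → 29 October 2001.

2001-10-29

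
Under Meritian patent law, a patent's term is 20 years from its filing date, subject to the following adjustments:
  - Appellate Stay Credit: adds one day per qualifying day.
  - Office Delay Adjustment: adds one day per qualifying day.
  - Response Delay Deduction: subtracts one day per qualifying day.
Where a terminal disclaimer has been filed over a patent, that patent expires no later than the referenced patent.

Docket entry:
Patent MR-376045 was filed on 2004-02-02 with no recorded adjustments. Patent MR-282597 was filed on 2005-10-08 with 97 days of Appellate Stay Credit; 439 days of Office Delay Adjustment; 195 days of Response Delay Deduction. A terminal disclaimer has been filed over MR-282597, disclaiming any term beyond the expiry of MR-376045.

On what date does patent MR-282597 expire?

Natural term of MR-282597:
  Base: filing + 20 years → 8 October 2025.
  Appellate Stay Credit: +97 days → 13 January 2026.
  Office Delay Adjustment: +439 days → 28 March 2027.
  Response Delay Deduction: −195 days → 14 September 2026.
Expiry of referenced patent MR-376045:
  Base: filing + 20 years → 2 February 2024.
Terminal disclaimer: MR-282597 expires on the earlier of 14 September 2026 and 2 February 2024.

2024-02-02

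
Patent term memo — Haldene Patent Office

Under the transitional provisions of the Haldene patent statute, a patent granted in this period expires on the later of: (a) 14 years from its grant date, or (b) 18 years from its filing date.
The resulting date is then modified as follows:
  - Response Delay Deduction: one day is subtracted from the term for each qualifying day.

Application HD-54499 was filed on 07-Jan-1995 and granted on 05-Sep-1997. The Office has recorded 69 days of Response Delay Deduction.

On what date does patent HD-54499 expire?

October 30, 2012

(a) grant + 14 years → 5 September 2011.
(b) filing + 18 years → 7 January 2013.
Later of the two: 7 January 2013.
Response Delay Deduction: −69 days → 30 October 2012.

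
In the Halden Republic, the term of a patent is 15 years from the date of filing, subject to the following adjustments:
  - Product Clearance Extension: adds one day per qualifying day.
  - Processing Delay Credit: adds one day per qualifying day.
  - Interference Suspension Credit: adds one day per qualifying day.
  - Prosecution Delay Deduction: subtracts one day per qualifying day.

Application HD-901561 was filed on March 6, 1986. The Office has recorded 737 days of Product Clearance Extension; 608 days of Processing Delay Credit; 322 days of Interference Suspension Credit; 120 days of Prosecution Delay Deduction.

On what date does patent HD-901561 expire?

May 31, 2005

Base term: filing date + 15 years → 6 March 2001.
Product Clearance Extension: +737 days → 13 March 2003.
Processing Delay Credit: +608 days → 10 November 2004.
Interference Suspension Credit: +322 days → 28 September 2005.
Prosecution Delay Deduction: −120 days → 31 May 2005.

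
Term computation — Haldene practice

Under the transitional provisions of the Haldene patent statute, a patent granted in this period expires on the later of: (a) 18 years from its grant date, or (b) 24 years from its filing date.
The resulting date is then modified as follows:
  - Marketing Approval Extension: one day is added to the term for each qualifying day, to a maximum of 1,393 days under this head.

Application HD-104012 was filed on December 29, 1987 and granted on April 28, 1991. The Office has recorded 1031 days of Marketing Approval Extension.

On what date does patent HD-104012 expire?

2014-10-25

(a) grant + 18 years → 28 April 2009.
(b) filing + 24 years → 29 December 2011.
Later of the two: 29 December 2011.
Marketing Approval Extension: 1031 days (within the 1393-day cap) → +1031 days → 25 October 2014.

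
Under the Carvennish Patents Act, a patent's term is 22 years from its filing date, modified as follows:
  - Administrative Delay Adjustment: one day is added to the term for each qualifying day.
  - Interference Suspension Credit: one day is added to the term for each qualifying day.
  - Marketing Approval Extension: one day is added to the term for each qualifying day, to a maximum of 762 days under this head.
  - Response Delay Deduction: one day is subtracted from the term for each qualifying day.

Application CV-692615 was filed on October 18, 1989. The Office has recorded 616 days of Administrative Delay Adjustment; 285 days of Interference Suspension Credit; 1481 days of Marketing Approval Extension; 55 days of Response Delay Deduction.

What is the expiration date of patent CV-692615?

Base term: filing date + 22 years → 18 October 2011.
Administrative Delay Adjustment: +616 days → 25 June 2013.
Interference Suspension Credit: +285 days → 6 April 2014.
Marketing Approval Extension: 1481 days claimed exceeds the 762-day cap, so +762 days → 7 May 2016.
Response Delay Deduction: −55 days → 13 March 2016.

2016-03-13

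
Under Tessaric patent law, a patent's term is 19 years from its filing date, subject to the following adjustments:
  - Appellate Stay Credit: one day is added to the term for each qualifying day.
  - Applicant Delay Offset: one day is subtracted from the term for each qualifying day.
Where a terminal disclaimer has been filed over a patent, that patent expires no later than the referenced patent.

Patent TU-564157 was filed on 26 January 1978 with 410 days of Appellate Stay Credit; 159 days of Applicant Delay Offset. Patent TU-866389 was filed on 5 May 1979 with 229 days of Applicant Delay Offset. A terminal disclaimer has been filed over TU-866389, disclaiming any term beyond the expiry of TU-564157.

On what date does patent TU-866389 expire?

Natural term of TU-866389:
  Base: filing + 19 years → 5 May 1998.
  Applicant Delay Offset: −229 days → 18 September 1997.
Expiry of referenced patent TU-564157:
  Base: filing + 19 years → 26 January 1997.
  Appellate Stay Credit: +410 days → 12 March 1998.
  Applicant Delay Offset: −159 days → 4 October 1997.
Terminal disclaimer: TU-866389 expires on the earlier of 18 September 1997 and 4 October 1997.

September 18, 1997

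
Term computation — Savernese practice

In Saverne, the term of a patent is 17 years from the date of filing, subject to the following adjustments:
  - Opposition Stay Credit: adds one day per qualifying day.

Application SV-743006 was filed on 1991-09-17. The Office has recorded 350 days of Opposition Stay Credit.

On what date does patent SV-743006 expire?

2009-09-02

Base term: filing date + 17 years → 17 September 2008.
Opposition Stay Credit: +350 days → 2 September 2009.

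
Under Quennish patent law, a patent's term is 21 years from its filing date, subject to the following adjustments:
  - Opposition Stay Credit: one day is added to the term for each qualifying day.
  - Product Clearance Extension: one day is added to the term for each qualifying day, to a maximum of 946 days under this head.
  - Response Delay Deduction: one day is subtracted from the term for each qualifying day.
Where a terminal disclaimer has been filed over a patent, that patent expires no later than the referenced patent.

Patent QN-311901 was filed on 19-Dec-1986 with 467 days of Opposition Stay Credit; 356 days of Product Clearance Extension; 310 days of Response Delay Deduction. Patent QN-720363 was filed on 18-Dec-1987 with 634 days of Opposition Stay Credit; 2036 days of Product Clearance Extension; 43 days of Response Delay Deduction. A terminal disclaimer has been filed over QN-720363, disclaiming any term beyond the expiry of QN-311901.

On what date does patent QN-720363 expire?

Natural term of QN-720363:
  Base: filing + 21 years → 18 December 2008.
  Opposition Stay Credit: +634 days → 13 September 2010.
  Product Clearance Extension: 2036 days claimed exceeds the 946-day cap, so +946 days → 16 April 2013.
  Response Delay Deduction: −43 days → 4 March 2013.
Expiry of referenced patent QN-311901:
  Base: filing + 21 years → 19 December 2007.
  Opposition Stay Credit: +467 days → 30 March 2009.
  Product Clearance Extension: 356 days (within the 946-day cap) → +356 days → 21 March 2010.
  Response Delay Deduction: −310 days → 15 May 2009.
Terminal disclaimer: QN-720363 expires on the earlier of 4 March 2013 and 15 May 2009.

2009-05-15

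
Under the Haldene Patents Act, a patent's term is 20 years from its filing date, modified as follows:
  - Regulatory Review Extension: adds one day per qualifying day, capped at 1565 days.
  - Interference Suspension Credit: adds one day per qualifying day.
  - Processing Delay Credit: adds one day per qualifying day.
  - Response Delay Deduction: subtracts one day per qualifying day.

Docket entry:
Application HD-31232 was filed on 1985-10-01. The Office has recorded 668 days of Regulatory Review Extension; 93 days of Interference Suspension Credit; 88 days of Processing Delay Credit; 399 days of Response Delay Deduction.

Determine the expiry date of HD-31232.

Base term: filing date + 20 years → 1 October 2005.
Regulatory Review Extension: 668 days (within the 1565-day cap) → +668 days → 31 July 2007.
Interference Suspension Credit: +93 days → 1 November 2007.
Processing Delay Credit: +88 days → 28 January 2008.
Response Delay Deduction: −399 days → 25 December 2006.

2006-12-25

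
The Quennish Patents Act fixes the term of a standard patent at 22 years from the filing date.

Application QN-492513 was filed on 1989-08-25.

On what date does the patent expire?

2011-08-25

Filing date + 22 years → 25 August 2011.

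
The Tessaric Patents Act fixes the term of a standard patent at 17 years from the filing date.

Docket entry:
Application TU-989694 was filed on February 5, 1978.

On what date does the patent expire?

Filing date + 17 years → 5 February 1995.

February 5, 1995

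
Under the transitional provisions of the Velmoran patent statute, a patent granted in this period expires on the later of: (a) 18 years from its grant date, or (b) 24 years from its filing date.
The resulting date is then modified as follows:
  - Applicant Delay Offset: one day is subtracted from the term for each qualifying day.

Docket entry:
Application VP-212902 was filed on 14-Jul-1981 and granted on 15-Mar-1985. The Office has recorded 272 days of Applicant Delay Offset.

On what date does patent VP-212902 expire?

(a) grant + 18 years → 15 March 2003.
(b) filing + 24 years → 14 July 2005.
Later of the two: 14 July 2005.
Applicant Delay Offset: −272 days → 15 October 2004.

2004-10-15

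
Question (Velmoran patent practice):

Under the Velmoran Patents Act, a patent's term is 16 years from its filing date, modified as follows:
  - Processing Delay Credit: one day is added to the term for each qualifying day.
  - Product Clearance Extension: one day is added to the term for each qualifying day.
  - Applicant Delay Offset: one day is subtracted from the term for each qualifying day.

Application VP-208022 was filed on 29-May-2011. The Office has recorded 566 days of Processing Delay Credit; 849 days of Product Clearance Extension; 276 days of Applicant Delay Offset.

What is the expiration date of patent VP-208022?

Base term: filing date + 16 years → 29 May 2027.
Processing Delay Credit: +566 days → 15 December 2028.
Product Clearance Extension: +849 days → 13 April 2031.
Applicant Delay Offset: −276 days → 11 July 2030.

July 11, 2030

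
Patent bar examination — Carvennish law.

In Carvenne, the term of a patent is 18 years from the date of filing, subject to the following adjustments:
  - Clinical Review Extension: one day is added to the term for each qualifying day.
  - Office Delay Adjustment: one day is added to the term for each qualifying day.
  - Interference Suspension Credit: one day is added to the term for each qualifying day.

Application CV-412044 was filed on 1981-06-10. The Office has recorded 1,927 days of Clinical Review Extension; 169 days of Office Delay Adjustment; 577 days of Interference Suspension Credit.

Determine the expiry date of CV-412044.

Base term: filing date + 18 years → 10 June 1999.
Clinical Review Extension: +1927 days → 18 September 2004.
Office Delay Adjustment: +169 days → 6 March 2005.
Interference Suspension Credit: +577 days → 4 October 2006.

October 4, 2006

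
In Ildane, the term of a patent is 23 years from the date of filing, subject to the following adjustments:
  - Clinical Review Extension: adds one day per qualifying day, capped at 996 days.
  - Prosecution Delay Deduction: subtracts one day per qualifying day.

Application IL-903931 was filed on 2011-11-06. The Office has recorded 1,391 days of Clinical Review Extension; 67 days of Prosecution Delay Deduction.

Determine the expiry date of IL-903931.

Base term: filing date + 23 years → 6 November 2034.
Clinical Review Extension: 1391 days claimed exceeds the 996-day cap, so +996 days → 29 July 2037.
Prosecution Delay Deduction: −67 days → 23 May 2037.

May 23, 2037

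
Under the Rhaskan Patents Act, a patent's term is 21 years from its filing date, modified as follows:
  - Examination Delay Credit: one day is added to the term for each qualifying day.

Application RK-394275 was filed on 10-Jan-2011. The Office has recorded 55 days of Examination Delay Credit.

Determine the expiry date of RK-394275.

Base term: filing date + 21 years → 10 January 2032.
Examination Delay Credit: +55 days → 5 March 2032.

March 5, 2032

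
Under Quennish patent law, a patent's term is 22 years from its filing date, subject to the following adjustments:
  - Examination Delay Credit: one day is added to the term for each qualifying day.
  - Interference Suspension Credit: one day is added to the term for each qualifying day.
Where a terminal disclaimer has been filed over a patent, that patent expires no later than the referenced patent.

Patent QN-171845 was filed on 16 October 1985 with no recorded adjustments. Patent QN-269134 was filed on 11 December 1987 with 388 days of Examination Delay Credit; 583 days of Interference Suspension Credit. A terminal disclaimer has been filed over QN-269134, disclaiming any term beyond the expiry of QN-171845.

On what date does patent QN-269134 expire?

Natural term of QN-269134:
  Base: filing + 22 years → 11 December 2009.
  Examination Delay Credit: +388 days → 3 January 2011.
  Interference Suspension Credit: +583 days → 8 August 2012.
Expiry of referenced patent QN-171845:
  Base: filing + 22 years → 16 October 2007.
Terminal disclaimer: QN-269134 expires on the earlier of 8 August 2012 and 16 October 2007.

2007-10-16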